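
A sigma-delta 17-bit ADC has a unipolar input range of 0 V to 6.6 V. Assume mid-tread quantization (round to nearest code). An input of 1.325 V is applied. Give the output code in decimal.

code 26314

LSB = 6.6 V / 131072 = 50.35 µV.
(1.325 − 0) / 5.0354e-05 = 26313.697 LSBs.
round(26313.697) = 26314.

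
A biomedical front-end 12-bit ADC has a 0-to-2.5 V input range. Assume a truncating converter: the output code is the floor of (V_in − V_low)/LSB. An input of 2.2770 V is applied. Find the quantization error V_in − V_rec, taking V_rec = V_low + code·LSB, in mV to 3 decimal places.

One LSB is 2.5 V / 4096 = 0.610 mV.
Scaled input = 3730.6368 LSBs, so code = 3730.
Code 3730 maps back to 0 + 3730×0.000610352 V = 2.2766113 V.
Difference: 0.000388672 V → 0.389 mV.

0.389 mV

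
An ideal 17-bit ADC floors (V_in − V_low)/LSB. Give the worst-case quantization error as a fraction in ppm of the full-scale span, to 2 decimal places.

Truncating → worst-case error = 1 LSB = V_FS/2^17, so 1e+06/131072 = 7.62939 ppm of full scale.

7.63 ppm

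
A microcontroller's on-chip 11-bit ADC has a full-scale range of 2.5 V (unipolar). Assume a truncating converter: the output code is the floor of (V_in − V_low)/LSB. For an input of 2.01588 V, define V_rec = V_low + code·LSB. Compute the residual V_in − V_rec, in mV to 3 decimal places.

0.499 mV

One LSB is 2.5 V / 2048 = 1.221 mV.
(2.01588 − 0)/0.0012207 = 1651.4089; ⌊·⌋ gives code 1651.
Reconstructed: 2.0153809 V.
Error = 2.01588 − 2.0153809 = 0.000499141 V = 0.499 mV.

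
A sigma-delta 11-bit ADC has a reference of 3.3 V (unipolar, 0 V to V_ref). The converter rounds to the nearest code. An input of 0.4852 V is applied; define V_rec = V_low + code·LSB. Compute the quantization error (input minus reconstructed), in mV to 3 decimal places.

0.190 mV

LSB = 3.3/2^11 = 1.611 mV.
(0.4852 − 0)/0.00161133 = 301.1181; round gives code 301.
V_rec = 0 + 301·0.00161133 = 0.48500977 V.
Difference: 0.000190234 V → 0.190 mV.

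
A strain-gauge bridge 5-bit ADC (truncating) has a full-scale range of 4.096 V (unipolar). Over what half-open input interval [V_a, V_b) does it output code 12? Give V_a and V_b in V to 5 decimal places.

[1.53600 V, 1.66400 V)

LSB = 4.096/2^5 = 128.000 mV.
V_a = V_low + 12·LSB = 1.536 V; V_b = V_low + 13·LSB = 1.664 V.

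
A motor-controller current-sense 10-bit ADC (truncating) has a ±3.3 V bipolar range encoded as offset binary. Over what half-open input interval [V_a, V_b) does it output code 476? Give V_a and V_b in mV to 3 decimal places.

[-232.031 mV, -225.586 mV)

LSB = 6.6/2^10 = 6.445 mV.
V_a = V_low + 476·LSB = -0.232031 V; V_b = V_low + 477·LSB = -0.225586 V.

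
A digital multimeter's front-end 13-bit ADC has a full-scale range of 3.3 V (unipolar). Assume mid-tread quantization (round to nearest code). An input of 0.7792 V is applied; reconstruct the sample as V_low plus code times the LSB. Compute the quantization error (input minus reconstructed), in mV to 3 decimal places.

Step size: 3.3 V ÷ 2^13 = 402.83 µV.
(V_in − V_low)/LSB = (0.7792 − 0)/0.000402832 = 1934.3050 → code 1934 (round).
V_rec = 0 + 1934·0.000402832 = 0.77907715 V.
Error = 0.7792 − 0.77907715 = 0.000122852 V = 0.123 mV.

0.123 mV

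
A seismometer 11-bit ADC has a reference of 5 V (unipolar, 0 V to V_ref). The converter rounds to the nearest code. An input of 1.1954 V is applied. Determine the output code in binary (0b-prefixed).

Full-scale span = 5 V; LSB = 5/2^11 = 2.441 mV.
(1.1954 − 0) / 0.00244141 = 489.636 LSBs.
round(489.636) = 490.
In binary (0b-prefixed): 0b111101010.

code 0b111101010 (decimal 490)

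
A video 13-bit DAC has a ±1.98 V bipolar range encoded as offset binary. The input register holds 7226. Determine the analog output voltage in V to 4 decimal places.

1.5130 V

LSB = 3.96 V / 2^13 = 483.40 µV.
V_out = (−1.98) + 7226 × 0.000483398 V = 1.51304 V.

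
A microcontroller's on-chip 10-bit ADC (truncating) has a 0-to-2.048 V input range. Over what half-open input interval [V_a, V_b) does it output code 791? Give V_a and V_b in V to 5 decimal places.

[1.58200 V, 1.58400 V)

LSB = 2.048/2^10 = 2.000 mV.
V_a = V_low + 791·LSB = 1.582 V; V_b = V_low + 792·LSB = 1.584 V.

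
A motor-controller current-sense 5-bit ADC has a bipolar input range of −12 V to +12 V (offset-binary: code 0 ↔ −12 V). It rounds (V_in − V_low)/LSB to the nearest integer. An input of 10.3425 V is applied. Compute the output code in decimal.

Full-scale span = 24 V; LSB = 24/2^5 = 0.7500 V.
(10.3425 − (−12)) / 0.75 = 29.790 LSBs.
So the output code is 30.

code 30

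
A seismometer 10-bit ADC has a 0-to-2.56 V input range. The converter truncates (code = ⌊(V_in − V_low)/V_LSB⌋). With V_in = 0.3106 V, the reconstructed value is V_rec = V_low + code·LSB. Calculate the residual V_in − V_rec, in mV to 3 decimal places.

0.600 mV

Step size: 2.56 V ÷ 2^10 = 2.500 mV.
(V_in − V_low)/LSB = (0.3106 − 0)/0.0025 = 124.2400 → code 124 (floor).
Reconstructed: 0.31 V.
Error = 0.3106 − 0.31 = 0.0006 V = 0.600 mV.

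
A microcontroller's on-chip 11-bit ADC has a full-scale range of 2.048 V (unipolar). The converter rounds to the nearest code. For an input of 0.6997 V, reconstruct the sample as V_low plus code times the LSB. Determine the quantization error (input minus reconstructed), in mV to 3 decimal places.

-0.300 mV

One LSB is 2.048 V / 2048 = 1.000 mV.
(V_in − V_low)/LSB = (0.6997 − 0)/0.001 = 699.7000 → code 700 (round).
Code 700 maps back to 0 + 700×0.001 V = 0.7 V.
Error = 0.6997 − 0.7 = -0.0003 V = -0.300 mV.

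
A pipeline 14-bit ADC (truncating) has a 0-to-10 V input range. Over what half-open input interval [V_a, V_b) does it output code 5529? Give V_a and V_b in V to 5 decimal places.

LSB = 10/2^14 = 0.610 mV.
V_a = V_low + 5529·LSB = 3.37463 V; V_b = V_low + 5530·LSB = 3.37524 V.

[3.37463 V, 3.37524 V)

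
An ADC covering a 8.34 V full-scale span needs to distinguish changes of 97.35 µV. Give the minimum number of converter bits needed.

Number of steps required ≥ 8.34 V / 97.35 µV = 85670.26.
Need 2^N ≥ 85670.26; 2^16 = 65536, 2^17 = 131072.
Minimum N = 17.

17 bits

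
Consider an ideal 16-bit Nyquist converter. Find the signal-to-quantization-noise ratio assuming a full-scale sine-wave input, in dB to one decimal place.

98.1 dB

SNR ≈ 6.02·N + 1.76 dB = 6.02·16 + 1.76 = 98.08 dB.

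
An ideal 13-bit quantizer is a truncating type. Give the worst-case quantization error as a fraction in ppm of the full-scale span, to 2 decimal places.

Truncating → worst-case error = 1 LSB = V_FS/2^13, so 1e+06/8192 = 122.07 ppm of full scale.

122.07 ppm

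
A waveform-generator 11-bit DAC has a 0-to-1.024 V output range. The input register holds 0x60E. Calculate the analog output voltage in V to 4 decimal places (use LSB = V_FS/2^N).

0.7750 V

LSB = 1.024 V / 2^11 = 0.500 mV.
Code 0x60E = 1550 decimal.
V_out = 0 + 1550 × 0.0005 V = 0.775 V.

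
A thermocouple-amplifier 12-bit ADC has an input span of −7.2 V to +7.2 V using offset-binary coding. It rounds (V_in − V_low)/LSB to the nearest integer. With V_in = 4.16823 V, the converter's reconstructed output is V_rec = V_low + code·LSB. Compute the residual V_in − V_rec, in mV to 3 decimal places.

Step size: 14.4 V ÷ 2^12 = 3.516 mV.
(4.16823 − (−7.2))/0.00351563 = 3233.6299; round gives code 3234.
V_rec = (−7.2) + 3234·0.00351563 = 4.1695313 V.
Error = 4.16823 − 4.1695313 = -0.00130125 V = -1.301 mV.

-1.301 mV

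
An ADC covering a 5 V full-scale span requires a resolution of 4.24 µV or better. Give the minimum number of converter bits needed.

21 bits

Number of steps required ≥ 5 V / 4.24 µV = 1179245.28.
Need 2^N ≥ 1179245.28; 2^20 = 1048576, 2^21 = 2097152.
Minimum N = 21.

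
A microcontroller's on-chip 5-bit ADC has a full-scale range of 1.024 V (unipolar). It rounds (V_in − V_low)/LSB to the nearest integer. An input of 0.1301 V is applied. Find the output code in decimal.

Full-scale span = 1.024 V; LSB = 1.024/2^5 = 32.000 mV.
(V_in − V_low)/LSB = (0.1301 − 0) / 0.032 = 4.066.
round(4.066) = 4.

code 4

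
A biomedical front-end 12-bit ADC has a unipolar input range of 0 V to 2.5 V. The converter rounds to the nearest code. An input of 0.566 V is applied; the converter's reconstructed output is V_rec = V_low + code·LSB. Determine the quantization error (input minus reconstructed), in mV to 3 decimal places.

0.204 mV

Step size: 2.5 V ÷ 2^12 = 0.610 mV.
(0.566 − 0)/0.000610352 = 927.3344; round gives code 927.
V_rec = 0 + 927·0.000610352 = 0.5657959 V.
Error = 0.566 − 0.5657959 = 0.000204102 V = 0.204 mV.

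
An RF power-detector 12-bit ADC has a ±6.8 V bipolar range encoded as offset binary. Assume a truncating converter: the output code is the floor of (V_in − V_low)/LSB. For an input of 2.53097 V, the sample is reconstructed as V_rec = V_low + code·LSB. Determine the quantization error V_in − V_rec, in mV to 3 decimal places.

0.892 mV

One LSB is 13.6 V / 4096 = 3.320 mV.
Scaled input = 2810.2686 LSBs, so code = 2810.
Code 2810 maps back to (−6.8) + 2810×0.00332031 V = 2.5300781 V.
V_in − V_rec = 0.000891875 V = 0.892 mV.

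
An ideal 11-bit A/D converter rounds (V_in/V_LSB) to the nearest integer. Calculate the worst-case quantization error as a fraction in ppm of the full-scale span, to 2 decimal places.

Rounding → worst-case error = ½ LSB = V_FS/2^12, so 1e+06/4096 = 244.141 ppm of full scale.

244.14 ppm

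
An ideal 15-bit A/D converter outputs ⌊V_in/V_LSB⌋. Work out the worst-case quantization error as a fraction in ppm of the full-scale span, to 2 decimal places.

Truncating → worst-case error = 1 LSB = V_FS/2^15, so 1e+06/32768 = 30.5176 ppm of full scale.

30.52 ppm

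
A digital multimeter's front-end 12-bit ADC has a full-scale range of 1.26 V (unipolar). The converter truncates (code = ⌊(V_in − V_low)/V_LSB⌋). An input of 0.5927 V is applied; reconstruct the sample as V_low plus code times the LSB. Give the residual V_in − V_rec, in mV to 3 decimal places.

0.229 mV

LSB = 1.26/2^12 = 307.62 µV.
(V_in − V_low)/LSB = (0.5927 − 0)/0.000307617 = 1926.7454 → code 1926 (floor).
Reconstructed: 0.5924707 V.
Error = 0.5927 − 0.5924707 = 0.000229297 V = 0.229 mV.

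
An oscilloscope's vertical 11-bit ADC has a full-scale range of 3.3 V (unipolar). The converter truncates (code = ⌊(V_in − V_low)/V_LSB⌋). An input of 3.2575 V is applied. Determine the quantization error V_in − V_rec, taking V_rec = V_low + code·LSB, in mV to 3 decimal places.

One LSB is 3.3 V / 2048 = 1.611 mV.
(3.2575 − 0)/0.00161133 = 2021.6242; ⌊·⌋ gives code 2021.
Reconstructed: 3.2564941 V.
Error = 3.2575 − 3.2564941 = 0.00100586 V = 1.006 mV.

1.006 mV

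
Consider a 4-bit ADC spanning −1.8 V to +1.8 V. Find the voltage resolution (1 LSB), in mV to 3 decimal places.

225.000 mV

Full-scale span = 3.6 V.
LSB = 3.6 / 2^4 = 3.6 / 16 = 0.225 V = 225.000 mV.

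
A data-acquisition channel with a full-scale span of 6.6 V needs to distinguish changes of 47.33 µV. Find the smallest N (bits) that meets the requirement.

Number of steps required ≥ 6.6 V / 47.33 µV = 139446.44.
Need 2^N ≥ 139446.44; 2^17 = 131072, 2^18 = 262144.
Minimum N = 18.

18 bits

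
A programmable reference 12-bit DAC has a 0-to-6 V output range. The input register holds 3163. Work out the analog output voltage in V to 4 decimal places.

4.6333 V

LSB = 6 V / 2^12 = 1.465 mV.
V_out = 0 + 3163 × 0.00146484 V = 4.6333 V.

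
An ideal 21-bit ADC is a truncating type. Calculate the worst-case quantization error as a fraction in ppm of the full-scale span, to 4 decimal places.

Truncating → worst-case error = 1 LSB = V_FS/2^21, so 1e+06/2097152 = 0.476837 ppm of full scale.

0.4768 ppm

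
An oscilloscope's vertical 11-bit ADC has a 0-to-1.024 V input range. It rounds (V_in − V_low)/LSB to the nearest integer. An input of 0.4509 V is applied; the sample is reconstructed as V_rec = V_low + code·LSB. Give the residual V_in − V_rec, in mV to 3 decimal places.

One LSB is 1.024 V / 2048 = 0.500 mV.
(0.4509 − 0)/0.0005 = 901.8000; round gives code 902.
Reconstructed: 0.451 V.
V_in − V_rec = -0.0001 V = -0.100 mV.

-0.100 mV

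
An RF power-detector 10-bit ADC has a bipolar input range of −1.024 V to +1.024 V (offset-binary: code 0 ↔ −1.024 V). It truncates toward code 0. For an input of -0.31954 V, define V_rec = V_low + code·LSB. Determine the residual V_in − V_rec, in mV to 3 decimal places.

LSB = 2.048/2^10 = 2.000 mV.
Scaled input = 352.2300 LSBs, so code = 352.
Code 352 maps back to (−1.024) + 352×0.002 V = -0.32 V.
V_in − V_rec = 0.00046 V = 0.460 mV.

0.460 mV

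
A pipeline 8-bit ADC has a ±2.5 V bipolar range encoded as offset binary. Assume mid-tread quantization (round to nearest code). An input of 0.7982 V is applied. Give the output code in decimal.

LSB = 5 V / 256 = 19.531 mV.
Input sits at 168.868 steps above V_low.
round(168.868) = 169.

code 169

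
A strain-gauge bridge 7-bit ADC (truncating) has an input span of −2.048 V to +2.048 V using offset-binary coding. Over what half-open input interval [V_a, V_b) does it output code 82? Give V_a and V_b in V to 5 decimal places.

[0.57600 V, 0.60800 V)

LSB = 4.096/2^7 = 32.000 mV.
V_a = V_low + 82·LSB = 0.576 V; V_b = V_low + 83·LSB = 0.608 V.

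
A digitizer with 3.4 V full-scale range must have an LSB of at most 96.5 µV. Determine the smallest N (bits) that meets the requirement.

16 bits

Number of steps required ≥ 3.4 V / 96.5 µV = 35233.16.
Need 2^N ≥ 35233.16; 2^15 = 32768, 2^16 = 65536.
Minimum N = 16.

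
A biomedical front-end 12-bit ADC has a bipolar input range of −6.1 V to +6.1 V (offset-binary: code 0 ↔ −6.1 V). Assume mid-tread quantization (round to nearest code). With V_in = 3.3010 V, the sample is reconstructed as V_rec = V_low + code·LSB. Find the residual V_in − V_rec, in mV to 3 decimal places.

0.805 mV

LSB = 12.2/2^12 = 2.979 mV.
(3.3010 − (−6.1))/0.00297852 = 3156.2702; round gives code 3156.
Reconstructed: 3.3001953 V.
Difference: 0.000804687 V → 0.805 mV.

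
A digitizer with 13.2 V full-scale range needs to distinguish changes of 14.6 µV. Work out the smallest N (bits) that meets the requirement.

20 bits

Number of steps required ≥ 13.2 V / 14.6 µV = 904109.59.
Need 2^N ≥ 904109.59; 2^19 = 524288, 2^20 = 1048576.
Minimum N = 20.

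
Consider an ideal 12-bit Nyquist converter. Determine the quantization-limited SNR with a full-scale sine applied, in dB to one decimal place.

SNR ≈ 6.02·N + 1.76 dB = 6.02·12 + 1.76 = 74.00 dB.

74.0 dB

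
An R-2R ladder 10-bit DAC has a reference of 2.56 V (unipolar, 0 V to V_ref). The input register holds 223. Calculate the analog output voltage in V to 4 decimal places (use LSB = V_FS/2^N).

0.5575 V

LSB = 2.56 V / 2^10 = 2.500 mV.
V_out = 0 + 223 × 0.0025 V = 0.5575 V.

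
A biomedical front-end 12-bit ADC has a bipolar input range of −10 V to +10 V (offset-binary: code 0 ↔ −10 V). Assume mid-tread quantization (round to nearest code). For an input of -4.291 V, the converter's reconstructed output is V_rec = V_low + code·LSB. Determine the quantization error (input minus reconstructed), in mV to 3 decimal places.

LSB = 20/2^12 = 4.883 mV.
(V_in − V_low)/LSB = (-4.291 − (−10))/0.00488281 = 1169.2032 → code 1169 (round).
Code 1169 maps back to (−10) + 1169×0.00488281 V = -4.2919922 V.
Error = -4.291 − (−4.2919922) = 0.000992188 V = 0.992 mV.

0.992 mV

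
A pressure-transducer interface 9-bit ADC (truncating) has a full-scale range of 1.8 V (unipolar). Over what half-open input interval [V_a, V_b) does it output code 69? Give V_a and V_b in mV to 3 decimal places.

LSB = 1.8/2^9 = 3.516 mV.
V_a = V_low + 69·LSB = 0.242578 V; V_b = V_low + 70·LSB = 0.246094 V.

[242.578 mV, 246.094 mV)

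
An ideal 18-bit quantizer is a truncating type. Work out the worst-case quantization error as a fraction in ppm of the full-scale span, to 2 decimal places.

Truncating → worst-case error = 1 LSB = V_FS/2^18, so 1e+06/262144 = 3.8147 ppm of full scale.

3.81 ppm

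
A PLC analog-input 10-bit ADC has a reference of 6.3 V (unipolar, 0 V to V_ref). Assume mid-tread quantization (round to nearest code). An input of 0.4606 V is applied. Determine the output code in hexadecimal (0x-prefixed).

code 0x4B (decimal 75)

Full-scale span = 6.3 V; LSB = 6.3/2^10 = 6.152 mV.
(V_in − V_low)/LSB = (0.4606 − 0) / 0.00615234 = 74.866.
round(74.866) = 75.
In hexadecimal (0x-prefixed): 0x4B.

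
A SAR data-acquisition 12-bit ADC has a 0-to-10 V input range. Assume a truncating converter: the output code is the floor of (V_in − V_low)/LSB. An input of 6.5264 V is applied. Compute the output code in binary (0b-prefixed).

code 0b101001110001 (decimal 2673)

With 4096 levels over 10 V, one step is 2.441 mV.
(6.5264 − 0) / 0.00244141 = 2673.213 LSBs.
So the output code is 2673.
In binary (0b-prefixed): 0b101001110001.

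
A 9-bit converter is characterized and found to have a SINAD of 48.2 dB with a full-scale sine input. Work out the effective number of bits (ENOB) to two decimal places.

7.71 bits

ENOB = (SINAD − 1.76) / 6.02 = (48.2 − 1.76)/6.02 = 7.714.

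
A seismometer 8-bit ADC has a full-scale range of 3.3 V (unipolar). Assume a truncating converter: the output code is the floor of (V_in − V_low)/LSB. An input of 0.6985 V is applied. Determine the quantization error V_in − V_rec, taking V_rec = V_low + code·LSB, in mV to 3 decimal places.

2.406 mV

One LSB is 3.3 V / 256 = 12.891 mV.
(0.6985 − 0)/0.0128906 = 54.1867; ⌊·⌋ gives code 54.
Reconstructed: 0.69609375 V.
V_in − V_rec = 0.00240625 V = 2.406 mV.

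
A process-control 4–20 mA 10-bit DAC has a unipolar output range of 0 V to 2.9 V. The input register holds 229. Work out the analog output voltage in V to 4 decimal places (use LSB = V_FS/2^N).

LSB = 2.9 V / 2^10 = 2.832 mV.
V_out = 0 + 229 × 0.00283203 V = 0.648535 V.

0.6485 V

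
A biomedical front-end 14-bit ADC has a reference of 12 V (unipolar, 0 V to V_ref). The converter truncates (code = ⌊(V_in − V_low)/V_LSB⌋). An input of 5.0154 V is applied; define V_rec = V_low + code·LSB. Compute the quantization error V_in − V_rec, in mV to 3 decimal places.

0.507 mV

LSB = 12/2^14 = 0.732 mV.
Scaled input = 6847.6928 LSBs, so code = 6847.
Reconstructed: 5.0148926 V.
Difference: 0.000507422 V → 0.507 mV.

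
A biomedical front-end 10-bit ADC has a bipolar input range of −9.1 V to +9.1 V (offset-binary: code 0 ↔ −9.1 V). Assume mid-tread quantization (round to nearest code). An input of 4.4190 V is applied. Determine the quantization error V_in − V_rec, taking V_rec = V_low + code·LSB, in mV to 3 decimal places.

-6.586 mV

Step size: 18.2 V ÷ 2^10 = 17.773 mV.
Scaled input = 760.6295 LSBs, so code = 761.
Code 761 maps back to (−9.1) + 761×0.0177734 V = 4.4255859 V.
V_in − V_rec = -0.00658594 V = -6.586 mV.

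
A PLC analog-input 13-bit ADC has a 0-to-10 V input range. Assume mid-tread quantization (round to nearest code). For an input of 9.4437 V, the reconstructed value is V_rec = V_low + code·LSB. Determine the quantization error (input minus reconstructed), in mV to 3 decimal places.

Step size: 10 V ÷ 2^13 = 1.221 mV.
(9.4437 − 0)/0.0012207 = 7736.2790; round gives code 7736.
V_rec = 0 + 7736·0.0012207 = 9.4433594 V.
Difference: 0.000340625 V → 0.341 mV.

0.341 mV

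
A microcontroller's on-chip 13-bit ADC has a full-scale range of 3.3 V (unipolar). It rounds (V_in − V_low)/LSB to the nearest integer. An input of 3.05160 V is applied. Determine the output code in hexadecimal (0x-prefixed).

code 0x1D97 (decimal 7575)

Full-scale span = 3.3 V; LSB = 3.3/2^13 = 402.83 µV.
(3.05160 − 0) / 0.000402832 = 7575.366 LSBs.
Round → code 7575.
In hexadecimal (0x-prefixed): 0x1D97.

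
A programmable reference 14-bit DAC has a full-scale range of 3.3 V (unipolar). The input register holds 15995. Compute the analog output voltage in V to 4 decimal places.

LSB = 3.3 V / 2^14 = 201.42 µV.
V_out = 0 + 15995 × 0.000201416 V = 3.22165 V.

3.2216 V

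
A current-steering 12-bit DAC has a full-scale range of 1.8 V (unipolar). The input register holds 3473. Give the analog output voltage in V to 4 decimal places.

LSB = 1.8 V / 2^12 = 439.45 µV.
V_out = 0 + 3473 × 0.000439453 V = 1.52622 V.

1.5262 V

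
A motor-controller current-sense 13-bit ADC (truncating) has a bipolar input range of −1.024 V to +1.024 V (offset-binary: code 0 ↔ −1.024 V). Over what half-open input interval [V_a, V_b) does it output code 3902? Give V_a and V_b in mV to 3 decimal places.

LSB = 2.048/2^13 = 250.00 µV.
V_a = V_low + 3902·LSB = -0.0485 V; V_b = V_low + 3903·LSB = -0.04825 V.

[-48.500 mV, -48.250 mV)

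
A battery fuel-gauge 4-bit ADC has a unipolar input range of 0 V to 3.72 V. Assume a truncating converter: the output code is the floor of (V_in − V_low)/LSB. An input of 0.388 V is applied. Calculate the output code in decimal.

Full-scale span = 3.72 V; LSB = 3.72/2^4 = 232.500 mV.
(0.388 − 0) / 0.2325 = 1.669 LSBs.
Floor → code 1.

code 1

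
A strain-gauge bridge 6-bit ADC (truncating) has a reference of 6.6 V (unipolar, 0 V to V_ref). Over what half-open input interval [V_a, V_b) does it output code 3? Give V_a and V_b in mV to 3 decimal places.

[309.375 mV, 412.500 mV)

LSB = 6.6/2^6 = 103.125 mV.
V_a = V_low + 3·LSB = 0.309375 V; V_b = V_low + 4·LSB = 0.4125 V.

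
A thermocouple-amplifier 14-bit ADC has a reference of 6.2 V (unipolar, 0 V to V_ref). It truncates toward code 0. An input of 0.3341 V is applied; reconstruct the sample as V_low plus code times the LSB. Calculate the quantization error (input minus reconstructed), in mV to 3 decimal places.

LSB = 6.2/2^14 = 378.42 µV.
(0.3341 − 0)/0.000378418 = 882.8862; ⌊·⌋ gives code 882.
Code 882 maps back to 0 + 882×0.000378418 V = 0.33376465 V.
Error = 0.3341 − 0.33376465 = 0.000335352 V = 0.335 mV.

0.335 mV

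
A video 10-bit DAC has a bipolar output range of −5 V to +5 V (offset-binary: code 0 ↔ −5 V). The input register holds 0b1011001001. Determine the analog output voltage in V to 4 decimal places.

1.9629 V

LSB = 10 V / 2^10 = 9.766 mV.
Code 0b1011001001 = 713 decimal.
V_out = (−5) + 713 × 0.00976562 V = 1.96289 V.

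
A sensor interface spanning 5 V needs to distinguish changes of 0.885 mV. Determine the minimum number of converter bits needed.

Number of steps required ≥ 5 V / 0.885 mV = 5649.72.
Need 2^N ≥ 5649.72; 2^12 = 4096, 2^13 = 8192.
Minimum N = 13.

13 bits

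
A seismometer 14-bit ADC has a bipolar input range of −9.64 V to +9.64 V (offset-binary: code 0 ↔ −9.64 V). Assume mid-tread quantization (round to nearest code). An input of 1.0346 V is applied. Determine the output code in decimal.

code 9071

LSB = 19.28 V / 16384 = 1.177 mV.
(1.0346 − (−9.64)) / 0.00117676 = 9071.195 LSBs.
Round → code 9071.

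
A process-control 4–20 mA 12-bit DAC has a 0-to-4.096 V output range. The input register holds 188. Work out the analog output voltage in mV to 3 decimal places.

LSB = 4.096 V / 2^12 = 1.000 mV.
V_out = 0 + 188 × 0.001 V = 0.188 V.
= 188.000 mV.

188.000 mV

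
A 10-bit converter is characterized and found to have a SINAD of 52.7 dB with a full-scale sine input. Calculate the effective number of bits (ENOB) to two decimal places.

ENOB = (SINAD − 1.76) / 6.02 = (52.7 − 1.76)/6.02 = 8.462.

8.46 bits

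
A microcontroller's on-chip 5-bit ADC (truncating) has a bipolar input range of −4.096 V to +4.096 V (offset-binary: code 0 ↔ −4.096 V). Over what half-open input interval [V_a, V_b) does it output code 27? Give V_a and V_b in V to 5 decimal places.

LSB = 8.192/2^5 = 256.000 mV.
V_a = V_low + 27·LSB = 2.816 V; V_b = V_low + 28·LSB = 3.072 V.

[2.81600 V, 3.07200 V)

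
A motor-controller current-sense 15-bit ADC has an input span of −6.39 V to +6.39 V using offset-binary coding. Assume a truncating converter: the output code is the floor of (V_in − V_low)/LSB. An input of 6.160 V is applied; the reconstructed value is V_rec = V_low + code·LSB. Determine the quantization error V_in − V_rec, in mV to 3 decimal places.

LSB = 12.78/2^15 = 390.01 µV.
(6.160 − (−6.39))/0.000390015 = 32178.2786; ⌊·⌋ gives code 32178.
V_rec = (−6.39) + 32178·0.000390015 = 6.1598914 V.
V_in − V_rec = 0.000108643 V = 0.109 mV.

0.109 mV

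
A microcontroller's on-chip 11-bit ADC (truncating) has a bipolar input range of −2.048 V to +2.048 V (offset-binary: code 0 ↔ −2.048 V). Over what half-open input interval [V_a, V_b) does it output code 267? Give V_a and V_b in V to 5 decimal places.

LSB = 4.096/2^11 = 2.000 mV.
V_a = V_low + 267·LSB = -1.514 V; V_b = V_low + 268·LSB = -1.512 V.

[-1.51400 V, -1.51200 V)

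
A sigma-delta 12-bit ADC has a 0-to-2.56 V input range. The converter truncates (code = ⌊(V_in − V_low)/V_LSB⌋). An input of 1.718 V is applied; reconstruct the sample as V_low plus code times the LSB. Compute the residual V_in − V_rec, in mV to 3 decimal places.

One LSB is 2.56 V / 4096 = 0.625 mV.
Scaled input = 2748.8000 LSBs, so code = 2748.
V_rec = 0 + 2748·0.000625 = 1.7175 V.
V_in − V_rec = 0.0005 V = 0.500 mV.

0.500 mV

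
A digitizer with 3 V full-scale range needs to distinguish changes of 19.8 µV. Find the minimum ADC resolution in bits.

Number of steps required ≥ 3 V / 19.8 µV = 151515.15.
Need 2^N ≥ 151515.15; 2^17 = 131072, 2^18 = 262144.
Minimum N = 18.

18 bits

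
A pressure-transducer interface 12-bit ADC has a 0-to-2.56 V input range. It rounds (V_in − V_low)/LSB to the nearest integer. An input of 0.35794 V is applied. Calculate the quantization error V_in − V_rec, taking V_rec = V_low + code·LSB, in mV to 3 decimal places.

-0.185 mV

Step size: 2.56 V ÷ 2^12 = 0.625 mV.
Scaled input = 572.7040 LSBs, so code = 573.
V_rec = 0 + 573·0.000625 = 0.358125 V.
V_in − V_rec = -0.000185 V = -0.185 mV.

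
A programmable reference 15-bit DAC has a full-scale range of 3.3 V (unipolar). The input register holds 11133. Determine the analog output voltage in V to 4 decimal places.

1.1212 V

LSB = 3.3 V / 2^15 = 100.71 µV.
V_out = 0 + 11133 × 0.000100708 V = 1.12118 V.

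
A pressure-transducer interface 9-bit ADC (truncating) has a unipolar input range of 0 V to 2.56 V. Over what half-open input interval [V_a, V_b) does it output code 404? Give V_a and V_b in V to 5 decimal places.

[2.02000 V, 2.02500 V)

LSB = 2.56/2^9 = 5.000 mV.
V_a = V_low + 404·LSB = 2.02 V; V_b = V_low + 405·LSB = 2.025 V.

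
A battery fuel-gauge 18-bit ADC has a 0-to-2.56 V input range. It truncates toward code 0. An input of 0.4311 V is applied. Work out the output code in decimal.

code 44144

With 262144 levels over 2.56 V, one step is 9.77 µV.
Input sits at 44144.640 steps above V_low.
So the output code is 44144.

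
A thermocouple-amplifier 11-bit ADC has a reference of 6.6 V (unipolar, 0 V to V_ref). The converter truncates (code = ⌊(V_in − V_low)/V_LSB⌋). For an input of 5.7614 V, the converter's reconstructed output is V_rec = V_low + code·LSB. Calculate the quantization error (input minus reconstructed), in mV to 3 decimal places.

2.513 mV

Step size: 6.6 V ÷ 2^11 = 3.223 mV.
(5.7614 − 0)/0.00322266 = 1787.7799; ⌊·⌋ gives code 1787.
Code 1787 maps back to 0 + 1787×0.00322266 V = 5.7588867 V.
V_in − V_rec = 0.00251328 V = 2.513 mV.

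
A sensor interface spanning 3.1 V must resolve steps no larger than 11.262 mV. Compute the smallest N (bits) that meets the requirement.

Number of steps required ≥ 3.1 V / 11.262 mV = 275.26.
Need 2^N ≥ 275.26; 2^8 = 256, 2^9 = 512.
Minimum N = 9.

9 bits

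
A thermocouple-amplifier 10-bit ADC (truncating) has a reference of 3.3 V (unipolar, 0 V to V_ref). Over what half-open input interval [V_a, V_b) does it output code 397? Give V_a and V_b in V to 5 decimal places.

[1.27939 V, 1.28262 V)

LSB = 3.3/2^10 = 3.223 mV.
V_a = V_low + 397·LSB = 1.27939 V; V_b = V_low + 398·LSB = 1.28262 V.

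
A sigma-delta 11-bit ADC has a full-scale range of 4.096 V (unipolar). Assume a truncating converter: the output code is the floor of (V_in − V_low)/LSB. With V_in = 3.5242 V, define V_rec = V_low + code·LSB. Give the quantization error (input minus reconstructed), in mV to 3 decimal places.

One LSB is 4.096 V / 2048 = 2.000 mV.
(V_in − V_low)/LSB = (3.5242 − 0)/0.002 = 1762.1000 → code 1762 (floor).
V_rec = 0 + 1762·0.002 = 3.524 V.
Error = 3.5242 − 3.524 = 0.0002 V = 0.200 mV.

0.200 mV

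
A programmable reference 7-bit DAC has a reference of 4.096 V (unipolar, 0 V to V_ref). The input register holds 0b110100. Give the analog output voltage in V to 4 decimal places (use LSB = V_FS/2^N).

1.6640 V

LSB = 4.096 V / 2^7 = 32.000 mV.
Code 0b110100 = 52 decimal.
V_out = 0 + 52 × 0.032 V = 1.664 V.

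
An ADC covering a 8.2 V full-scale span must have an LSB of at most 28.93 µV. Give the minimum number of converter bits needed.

Number of steps required ≥ 8.2 V / 28.93 µV = 283442.79.
Need 2^N ≥ 283442.79; 2^18 = 262144, 2^19 = 524288.
Minimum N = 19.

19 bits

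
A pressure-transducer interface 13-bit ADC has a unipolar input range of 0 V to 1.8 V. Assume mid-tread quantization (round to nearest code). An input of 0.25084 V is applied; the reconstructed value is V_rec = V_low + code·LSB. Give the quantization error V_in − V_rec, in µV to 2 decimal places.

Step size: 1.8 V ÷ 2^13 = 219.73 µV.
Scaled input = 1141.6007 LSBs, so code = 1142.
Code 1142 maps back to 0 + 1142×0.000219727 V = 0.25092773 V.
Difference: -8.77344e-05 V → -87.73 µV.

-87.73 µV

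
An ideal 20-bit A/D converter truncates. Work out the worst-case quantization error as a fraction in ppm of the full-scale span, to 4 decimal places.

0.9537 ppm

Truncating → worst-case error = 1 LSB = V_FS/2^20, so 1e+06/1048576 = 0.953674 ppm of full scale.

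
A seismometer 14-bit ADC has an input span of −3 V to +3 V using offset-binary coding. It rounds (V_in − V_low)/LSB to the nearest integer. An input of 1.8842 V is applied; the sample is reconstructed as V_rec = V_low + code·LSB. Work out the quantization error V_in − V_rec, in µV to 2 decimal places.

44.73 µV

Step size: 6 V ÷ 2^14 = 366.21 µV.
(1.8842 − (−3))/0.000366211 = 13337.1221; round gives code 13337.
Reconstructed: 1.8841553 V.
V_in − V_rec = 4.47266e-05 V = 44.73 µV.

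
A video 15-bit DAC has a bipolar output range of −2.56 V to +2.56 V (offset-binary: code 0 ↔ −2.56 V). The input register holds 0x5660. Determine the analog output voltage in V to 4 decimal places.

0.8950 V

LSB = 5.12 V / 2^15 = 156.25 µV.
Code 0x5660 = 22112 decimal.
V_out = (−2.56) + 22112 × 0.00015625 V = 0.895 V.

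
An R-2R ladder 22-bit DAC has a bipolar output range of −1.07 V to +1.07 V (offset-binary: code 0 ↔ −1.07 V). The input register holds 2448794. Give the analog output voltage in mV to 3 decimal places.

LSB = 2.14 V / 2^22 = 0.51 µV.
V_out = (−1.07) + 2448794 × 5.10216e-07 V = 0.179413 V.
= 179.413 mV.

179.413 mV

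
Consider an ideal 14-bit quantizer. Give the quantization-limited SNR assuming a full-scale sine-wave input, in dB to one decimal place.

86.0 dB

SNR ≈ 6.02·N + 1.76 dB = 6.02·14 + 1.76 = 86.04 dB.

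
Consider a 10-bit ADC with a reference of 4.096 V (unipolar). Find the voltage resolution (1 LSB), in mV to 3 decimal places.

4.000 mV

Full-scale span = 4.096 V.
LSB = 4.096 / 2^10 = 4.096 / 1024 = 0.004 V = 4.000 mV.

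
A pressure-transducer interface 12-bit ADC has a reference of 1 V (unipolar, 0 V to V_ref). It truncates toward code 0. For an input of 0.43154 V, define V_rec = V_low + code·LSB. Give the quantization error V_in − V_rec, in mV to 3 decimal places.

One LSB is 1 V / 4096 = 244.14 µV.
(V_in − V_low)/LSB = (0.43154 − 0)/0.000244141 = 1767.5878 → code 1767 (floor).
Code 1767 maps back to 0 + 1767×0.000244141 V = 0.43139648 V.
V_in − V_rec = 0.000143516 V = 0.144 mV.

0.144 mV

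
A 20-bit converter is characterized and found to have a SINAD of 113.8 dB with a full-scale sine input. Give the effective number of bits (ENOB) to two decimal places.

ENOB = (SINAD − 1.76) / 6.02 = (113.8 − 1.76)/6.02 = 18.611.

18.61 bits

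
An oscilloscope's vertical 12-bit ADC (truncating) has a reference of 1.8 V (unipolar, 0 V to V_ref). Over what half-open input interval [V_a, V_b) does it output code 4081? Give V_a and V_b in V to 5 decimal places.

LSB = 1.8/2^12 = 439.45 µV.
V_a = V_low + 4081·LSB = 1.79341 V; V_b = V_low + 4082·LSB = 1.79385 V.

[1.79341 V, 1.79385 V)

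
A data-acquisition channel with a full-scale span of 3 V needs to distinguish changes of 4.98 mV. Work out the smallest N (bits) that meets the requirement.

10 bits

Number of steps required ≥ 3 V / 4.98 mV = 602.41.
Need 2^N ≥ 602.41; 2^9 = 512, 2^10 = 1024.
Minimum N = 10.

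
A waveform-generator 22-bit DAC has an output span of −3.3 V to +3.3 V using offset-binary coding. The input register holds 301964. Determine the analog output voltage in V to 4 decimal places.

LSB = 6.6 V / 2^22 = 1.57 µV.
V_out = (−3.3) + 301964 × 1.57356e-06 V = -2.82484 V.

-2.8248 V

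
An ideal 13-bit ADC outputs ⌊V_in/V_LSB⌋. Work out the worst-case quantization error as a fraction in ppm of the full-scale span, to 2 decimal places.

Truncating → worst-case error = 1 LSB = V_FS/2^13, so 1e+06/8192 = 122.07 ppm of full scale.

122.07 ppm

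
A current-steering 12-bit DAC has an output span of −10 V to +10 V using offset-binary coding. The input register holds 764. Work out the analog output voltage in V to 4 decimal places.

LSB = 20 V / 2^12 = 4.883 mV.
V_out = (−10) + 764 × 0.00488281 V = -6.26953 V.

-6.2695 V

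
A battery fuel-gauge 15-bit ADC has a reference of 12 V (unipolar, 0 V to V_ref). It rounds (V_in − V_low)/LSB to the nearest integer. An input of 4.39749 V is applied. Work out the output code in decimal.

code 12008

LSB = 12 V / 32768 = 366.21 µV.
Input sits at 12008.079 steps above V_low.
round(12008.079) = 12008.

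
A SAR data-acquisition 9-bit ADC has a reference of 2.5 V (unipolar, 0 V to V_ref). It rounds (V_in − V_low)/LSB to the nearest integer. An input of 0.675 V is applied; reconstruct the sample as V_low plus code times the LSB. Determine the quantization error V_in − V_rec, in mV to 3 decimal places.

One LSB is 2.5 V / 512 = 4.883 mV.
(0.675 − 0)/0.00488281 = 138.2400; round gives code 138.
Reconstructed: 0.67382812 V.
Difference: 0.00117187 V → 1.172 mV.

1.172 mV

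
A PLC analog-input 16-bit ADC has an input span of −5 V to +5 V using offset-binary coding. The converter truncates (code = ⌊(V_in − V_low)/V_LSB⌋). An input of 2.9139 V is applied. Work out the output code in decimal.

LSB = 10 V / 65536 = 152.59 µV.
Input sits at 51864.535 steps above V_low.
Floor → code 51864.

code 51864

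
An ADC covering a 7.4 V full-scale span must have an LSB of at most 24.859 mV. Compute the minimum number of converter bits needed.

Number of steps required ≥ 7.4 V / 24.859 mV = 297.68.
Need 2^N ≥ 297.68; 2^8 = 256, 2^9 = 512.
Minimum N = 9.

9 bits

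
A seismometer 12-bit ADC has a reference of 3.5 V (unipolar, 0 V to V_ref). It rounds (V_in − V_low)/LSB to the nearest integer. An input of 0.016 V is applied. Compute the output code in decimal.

code 19

With 4096 levels over 3.5 V, one step is 0.854 mV.
(V_in − V_low)/LSB = (0.016 − 0) / 0.000854492 = 18.725.
Round → code 19.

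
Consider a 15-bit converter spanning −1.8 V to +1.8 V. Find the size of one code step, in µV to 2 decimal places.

Full-scale span = 3.6 V.
LSB = 3.6 / 2^15 = 3.6 / 32768 = 0.000109863 V = 109.86 µV.

109.86 µV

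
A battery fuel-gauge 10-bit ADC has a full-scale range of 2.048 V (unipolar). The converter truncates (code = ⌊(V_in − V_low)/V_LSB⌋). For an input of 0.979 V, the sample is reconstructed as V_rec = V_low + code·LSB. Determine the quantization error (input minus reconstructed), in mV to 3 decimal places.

1.000 mV

Step size: 2.048 V ÷ 2^10 = 2.000 mV.
Scaled input = 489.5000 LSBs, so code = 489.
Reconstructed: 0.978 V.
Difference: 0.001 V → 1.000 mV.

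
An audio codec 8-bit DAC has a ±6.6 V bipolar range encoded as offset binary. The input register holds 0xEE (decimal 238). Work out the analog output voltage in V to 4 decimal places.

5.6719 V

LSB = 13.2 V / 2^8 = 51.562 mV.
Code 0xEE = 238 decimal.
V_out = (−6.6) + 238 × 0.0515625 V = 5.67188 V.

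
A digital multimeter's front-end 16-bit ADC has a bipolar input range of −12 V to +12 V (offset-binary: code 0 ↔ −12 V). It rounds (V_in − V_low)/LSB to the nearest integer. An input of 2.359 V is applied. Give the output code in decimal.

Full-scale span = 24 V; LSB = 24/2^16 = 366.21 µV.
Input sits at 39209.643 steps above V_low.
round(39209.643) = 39210.

code 39210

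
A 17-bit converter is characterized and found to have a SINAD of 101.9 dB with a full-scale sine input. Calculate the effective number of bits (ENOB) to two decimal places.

ENOB = (SINAD − 1.76) / 6.02 = (101.9 − 1.76)/6.02 = 16.635.

16.63 bits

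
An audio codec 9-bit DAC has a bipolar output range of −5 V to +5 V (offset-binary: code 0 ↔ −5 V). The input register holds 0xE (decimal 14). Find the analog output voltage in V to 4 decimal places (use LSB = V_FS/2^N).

-4.7266 V

LSB = 10 V / 2^9 = 19.531 mV.
Code 0xE = 14 decimal.
V_out = (−5) + 14 × 0.0195312 V = -4.72656 V.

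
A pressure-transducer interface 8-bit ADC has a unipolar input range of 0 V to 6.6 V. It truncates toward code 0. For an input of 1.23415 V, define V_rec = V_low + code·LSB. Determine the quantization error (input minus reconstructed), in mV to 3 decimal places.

LSB = 6.6/2^8 = 25.781 mV.
Scaled input = 47.8701 LSBs, so code = 47.
Reconstructed: 1.2117187 V.
Difference: 0.0224312 V → 22.431 mV.

22.431 mV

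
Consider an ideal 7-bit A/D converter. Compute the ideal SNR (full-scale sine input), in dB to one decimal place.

SNR ≈ 6.02·N + 1.76 dB = 6.02·7 + 1.76 = 43.90 dB.

43.9 dB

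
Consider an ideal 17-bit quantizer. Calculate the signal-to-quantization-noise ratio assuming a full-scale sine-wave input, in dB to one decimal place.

104.1 dB

SNR ≈ 6.02·N + 1.76 dB = 6.02·17 + 1.76 = 104.10 dB.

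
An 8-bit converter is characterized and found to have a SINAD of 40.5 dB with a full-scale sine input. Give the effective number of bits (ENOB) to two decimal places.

6.44 bits

ENOB = (SINAD − 1.76) / 6.02 = (40.5 − 1.76)/6.02 = 6.435.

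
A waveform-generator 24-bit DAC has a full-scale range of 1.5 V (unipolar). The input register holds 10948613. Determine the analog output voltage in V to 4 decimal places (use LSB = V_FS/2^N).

0.9789 V

LSB = 1.5 V / 2^24 = 0.09 µV.
V_out = 0 + 10948613 × 8.9407e-08 V = 0.978882 V.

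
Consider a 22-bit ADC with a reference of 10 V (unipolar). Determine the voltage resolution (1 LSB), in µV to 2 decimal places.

2.38 µV

Full-scale span = 10 V.
LSB = 10 / 2^22 = 10 / 4194304 = 2.38419e-06 V = 2.38 µV.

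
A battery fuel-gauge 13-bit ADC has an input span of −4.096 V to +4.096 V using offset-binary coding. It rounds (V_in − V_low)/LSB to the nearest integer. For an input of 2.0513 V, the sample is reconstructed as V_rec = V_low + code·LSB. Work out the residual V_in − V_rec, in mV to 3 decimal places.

LSB = 8.192/2^13 = 1.000 mV.
Scaled input = 6147.3000 LSBs, so code = 6147.
Reconstructed: 2.051 V.
Difference: 0.0003 V → 0.300 mV.

0.300 mV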